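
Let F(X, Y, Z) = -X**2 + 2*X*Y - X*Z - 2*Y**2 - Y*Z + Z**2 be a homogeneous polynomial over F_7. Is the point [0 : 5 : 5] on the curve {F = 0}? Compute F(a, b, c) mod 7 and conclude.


F(0,5,5) ≡ 6 (mod 7); P is NOT on the curve.

Evaluate F(0, 5, 5) term-by-term (mod 7).
  -X**2 ↦ -1·0·1·1 = 0
  2*X*Y ↦ 2·0·5·1 = 0
  -X*Z ↦ -1·0·1·5 = 0
  -2*Y**2 ↦ -2·1·25·1 = -50
  -Y*Z ↦ -1·1·5·5 = -25
  Z**2 ↦ 1·1·1·25 = 25
Sum: F(0, 5, 5) = (0) + (0) + (0) + (-50) + (-25) + (25) = -50.
Reducing mod 7: -50 ≡ 6 (mod 7).
Since F(a, b, c) ≡ 6 ≠ 0 (mod 7), P does NOT lie on the curve.


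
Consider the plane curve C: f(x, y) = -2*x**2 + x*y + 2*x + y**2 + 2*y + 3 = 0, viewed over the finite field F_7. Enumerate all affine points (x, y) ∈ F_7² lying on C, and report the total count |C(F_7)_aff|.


Affine F_7-points: {(1, 1), (1, 3), (4, 0), (4, 1), (5, 3), (5, 4)}; count = 6.

For each of the 49 pairs (x, y) ∈ F_7², evaluate f(x, y) mod 7. Record the zeros.
  x = 0: [0↦3, 1↦6, 2↦4, 3↦4, 4↦6, 5↦3, 6↦2]  zeros at y ∈ ∅
  x = 1: [0↦3, 1↦0, 2↦6, 3↦0, 4↦3, 5↦1, 6↦1]  zeros at y ∈ {1, 3}
  x = 2: [0↦6, 1↦4, 2↦4, 3↦6, 4↦3, 5↦2, 6↦3]  zeros at y ∈ ∅
  x = 3: [0↦5, 1↦4, 2↦5, 3↦1, 4↦6, 5↦6, 6↦1]  zeros at y ∈ ∅
  x = 4: [0↦0, 1↦0, 2↦2, 3↦6, 4↦5, 5↦6, 6↦2]  zeros at y ∈ {0, 1}
  x = 5: [0↦5, 1↦6, 2↦2, 3↦0, 4↦0, 5↦2, 6↦6]  zeros at y ∈ {3, 4}
  x = 6: [0↦6, 1↦1, 2↦5, 3↦4, 4↦5, 5↦1, 6↦6]  zeros at y ∈ ∅
Collecting zeros: affine points = {(1, 1), (1, 3), (4, 0), (4, 1), (5, 3), (5, 4)}.
Total count |C(F_7)_aff| = 6.


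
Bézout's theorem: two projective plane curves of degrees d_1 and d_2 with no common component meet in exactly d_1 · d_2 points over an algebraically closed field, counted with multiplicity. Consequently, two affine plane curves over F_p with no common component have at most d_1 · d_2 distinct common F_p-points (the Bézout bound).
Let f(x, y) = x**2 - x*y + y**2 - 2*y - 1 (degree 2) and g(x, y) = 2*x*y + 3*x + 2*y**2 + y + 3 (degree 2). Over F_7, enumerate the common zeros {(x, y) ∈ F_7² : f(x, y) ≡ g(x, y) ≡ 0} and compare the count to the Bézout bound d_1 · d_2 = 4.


Common zeros: {(2, 3), (3, 6), (6, 0)}; count = 3; Bézout bound = 4.

deg(f) = 2, deg(g) = 2, so Bézout bound = 4.
Scan x ∈ F_7. For each x, list the y ∈ F_7 with f(x, y) ≡ 0 and those with g(x, y) ≡ 0 (mod 7); the common zeros in that column are the intersection.
  x = 0: f ≡ 0 at y ∈ {4, 5}; g ≡ 0 at y ∈ ∅; common: ∅.
  x = 1: f ≡ 0 at y ∈ {0, 3}; g ≡ 0 at y ∈ ∅; common: ∅.
  x = 2: f ≡ 0 at y ∈ {1, 3}; g ≡ 0 at y ∈ {3, 5}; common: {3}.
  x = 3: f ≡ 0 at y ∈ {6}; g ≡ 0 at y ∈ {1, 6}; common: {6}.
  x = 4: f ≡ 0 at y ∈ {2, 4}; g ≡ 0 at y ∈ ∅; common: ∅.
  x = 5: f ≡ 0 at y ∈ {2, 5}; g ≡ 0 at y ∈ ∅; common: ∅.
  x = 6: f ≡ 0 at y ∈ {0, 1}; g ≡ 0 at y ∈ {0, 4}; common: {0}.
Collecting: common zeros = {(2, 3), (3, 6), (6, 0)}, so the count is 3.
Comparison with the Bézout bound: 3 ≤ 4 = deg(f)·deg(g), as expected for curves with no common component (the affine F_7-count falls short of the bound because intersections may lie at infinity, over extension fields, or carry multiplicity).


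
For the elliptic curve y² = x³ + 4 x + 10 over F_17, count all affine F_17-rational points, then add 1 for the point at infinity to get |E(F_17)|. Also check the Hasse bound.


Affine points = {(1, 7), (1, 10), (2, 3), (2, 14), (3, 7), (3, 10), (5, 6), (5, 11), (10, 8), (10, 9), (11, 5), (11, 12), (12, 1), (12, 16), (13, 7), (13, 10)}; affine count = 16; |E(F_17)| = 17.

Discriminant check: Δ ∝ 4a³ + 27b² = 4·4³ + 27·10² = 4·64 + 27·100 ≡ 15 (mod 17). Nonzero ⇒ E is nonsingular.
For each x ∈ F_17, compute rhs = x³ + 4·x + 10 mod 17, then count y ∈ F_17 with y² ≡ rhs.
  x = 0: rhs = 10, matching y values: none (0 points).
  x = 1: rhs = 15, matching y values: 7, 10 (2 points).
  x = 2: rhs = 9, matching y values: 3, 14 (2 points).
  x = 3: rhs = 15, matching y values: 7, 10 (2 points).
  x = 4: rhs = 5, matching y values: none (0 points).
  x = 5: rhs = 2, matching y values: 6, 11 (2 points).
  x = 6: rhs = 12, matching y values: none (0 points).
  x = 7: rhs = 7, matching y values: none (0 points).
  x = 8: rhs = 10, matching y values: none (0 points).
  x = 9: rhs = 10, matching y values: none (0 points).
  x = 10: rhs = 13, matching y values: 8, 9 (2 points).
  x = 11: rhs = 8, matching y values: 5, 12 (2 points).
  x = 12: rhs = 1, matching y values: 1, 16 (2 points).
  x = 13: rhs = 15, matching y values: 7, 10 (2 points).
  x = 14: rhs = 5, matching y values: none (0 points).
  x = 15: rhs = 11, matching y values: none (0 points).
  x = 16: rhs = 5, matching y values: none (0 points).
Total affine count: 16.
Full point count |E(F_17)| = 16 + 1 = 17.
Hasse bound: |17 − (17+1)| = |-1| = 1 ≤ 2√17 ≈ 8.2462 ✓.


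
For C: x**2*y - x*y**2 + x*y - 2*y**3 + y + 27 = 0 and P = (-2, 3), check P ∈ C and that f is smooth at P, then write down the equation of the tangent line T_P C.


Tangent line at P: -18*x - 39*y + 81 = 0.

Step 1: f(-2, 3) = 0, so P lies on C.
Step 2: partial derivatives
  f_x(x, y) = 2*x*y - y**2 + y, f_y(x, y) = x**2 - 2*x*y + x - 6*y**2 + 1.
  f_x(P) = -18, f_y(P) = -39 (gradient nonzero, so P is smooth).
Step 3: tangent line at P: -18·(x − -2) + -39·(y − 3) = 0.
Expanding: -18*x - 39*y + 81 = 0.


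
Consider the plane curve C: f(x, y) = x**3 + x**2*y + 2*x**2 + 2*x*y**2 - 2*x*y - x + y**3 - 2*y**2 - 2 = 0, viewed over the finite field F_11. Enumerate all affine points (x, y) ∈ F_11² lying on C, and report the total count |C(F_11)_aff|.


Affine F_11-points: {(1, 0), (1, 1), (1, 10), (2, 5), (3, 6), (6, 9), (8, 1), (9, 0), (9, 2), (9, 4), (10, 0), (10, 1), (10, 3)}; count = 13.

For each of the 121 pairs (x, y) ∈ F_11², evaluate f(x, y) mod 11. Record the zeros.
  x = 0: [0↦9, 1↦8, 2↦9, 3↦7, 4↦8, 5↦7, 6↦10, 7↦1, 8↦8, 9↦4, 10↦6]  zeros at y ∈ ∅
  x = 1: [0↦0, 1↦0, 2↦6, 3↦2, 4↦5, 5↦10, 6↦1, 7↦6, 8↦9, 9↦5, 10↦0]  zeros at y ∈ {0, 1, 10}
  x = 2: [0↦1, 1↦4, 2↦6, 3↦2, 4↦9, 5↦0, 6↦3, 7↦2, 8↦3, 9↦1, 10↦2]  zeros at y ∈ {5}
  x = 3: [0↦7, 1↦4, 2↦4, 3↦2, 4↦4, 5↦5, 6↦0, 7↦6, 8↦7, 9↦9, 10↦7]  zeros at y ∈ {6}
  x = 4: [0↦2, 1↦6, 2↦6, 3↦8, 4↦7, 5↦9, 6↦9, 7↦2, 8↦5, 9↦2, 10↦10]  zeros at y ∈ ∅
  x = 5: [0↦3, 1↦5, 2↦7, 3↦4, 4↦2, 5↦7, 6↦3, 7↦7, 8↦3, 9↦8, 10↦6]  zeros at y ∈ ∅
  x = 6: [0↦5, 1↦7, 2↦2, 3↦7, 4↦6, 5↦5, 6↦10, 7↦5, 8↦7, 9↦0, 10↦1]  zeros at y ∈ {9}
  x = 7: [0↦3, 1↦7, 2↦8, 3↦1, 4↦3, 5↦9, 6↦3, 7↦2, 8↦1, 9↦6, 10↦1]  zeros at y ∈ ∅
  x = 8: [0↦3, 1↦0, 2↦9, 3↦3, 4↦10, 5↦3, 6↦10, 7↦4, 8↦2, 9↦10, 10↦1]  zeros at y ∈ {1}
  x = 9: [0↦0, 1↦3, 2↦0, 3↦8, 4↦0, 5↦4, 6↦4, 7↦6, 8↦5, 9↦7, 10↦7]  zeros at y ∈ {0, 2, 4}
  x = 10: [0↦0, 1↦0, 2↦9, 3↦0, 4↦1, 5↦7, 6↦2, 7↦3, 8↦5, 9↦3, 10↦3]  zeros at y ∈ {0, 1, 3}
Collecting zeros: affine points = {(1, 0), (1, 1), (1, 10), (2, 5), (3, 6), (6, 9), (8, 1), (9, 0), (9, 2), (9, 4), (10, 0), (10, 1), (10, 3)}.
Total count |C(F_11)_aff| = 13.


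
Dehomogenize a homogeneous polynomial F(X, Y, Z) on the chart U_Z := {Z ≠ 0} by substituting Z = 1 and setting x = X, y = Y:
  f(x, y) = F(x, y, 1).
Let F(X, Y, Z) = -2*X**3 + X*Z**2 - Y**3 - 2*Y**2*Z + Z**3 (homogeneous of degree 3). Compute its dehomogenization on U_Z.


f(x, y) = -2*x**3 + x - y**3 - 2*y**2 + 1

On U_Z we set Z = 1. Each monomial c·X^i·Y^j·Z^k in F becomes c·x^i·y^j·1^k = c·x^i·y^j.
Substituting Z = 1: F(X, Y, 1) = -2*x**3 + x - y**3 - 2*y**2 + 1.
Note: deg(f) ≤ deg(F) = 3; strict inequality happens when F is divisible by Z (lost terms).


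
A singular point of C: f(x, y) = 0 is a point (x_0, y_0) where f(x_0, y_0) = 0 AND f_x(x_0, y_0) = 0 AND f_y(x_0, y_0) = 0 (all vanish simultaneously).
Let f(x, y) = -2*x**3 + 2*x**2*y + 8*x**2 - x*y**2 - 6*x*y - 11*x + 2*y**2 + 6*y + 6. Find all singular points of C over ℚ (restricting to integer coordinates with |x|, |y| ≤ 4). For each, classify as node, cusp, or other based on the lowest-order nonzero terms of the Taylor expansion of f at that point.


Singular points: {(1, -1)}; classification: cusp.

Compute partial derivatives:
  f_x = -6*x**2 + 4*x*y + 16*x - y**2 - 6*y - 11.
  f_y = 2*x**2 - 2*x*y - 6*x + 4*y + 6.
Scan x_0 ∈ {−4, ..., 4}. For each x_0, f_y(x_0, y) is a polynomial in y; find its integer roots y ∈ {−4, ..., 4}, then test f_x and f at those candidates.
  x = -4: f_y(-4, y) = 12*y + 62; no integer root y with |y| ≤ 4.
  x = -3: f_y(-3, y) = 10*y + 42; no integer root y with |y| ≤ 4.
  x = -2: f_y(-2, y) = 8*y + 26; no integer root y with |y| ≤ 4.
  x = -1: f_y(-1, y) = 6*y + 14; no integer root y with |y| ≤ 4.
  x = 0: f_y(0, y) = 4*y + 6; no integer root y with |y| ≤ 4.
  x = 1: f_y(1, y) = 2*y + 2; vanishes at y ∈ {-1}. (1, -1): f_x = 0, f = 0 — SINGULAR.
  x = 2: f_y(2, y) = 2; no integer root y with |y| ≤ 4.
  x = 3: f_y(3, y) = 6 - 2*y; vanishes at y ∈ {3}. (3, 3): f_x = -8 ≠ 0.
  x = 4: f_y(4, y) = 14 - 4*y; no integer root y with |y| ≤ 4.
Only singular point on the grid: (1, -1).
Classify: substitute x = 1 + u, y = -1 + v and expand: f = -2*u**3 + 2*u**2*v - u*v**2 + v**2.
No constant or linear terms (consistent with a singular point). Quadratic part: v**2. Cubic part: -2*u**3 + 2*u**2*v - u*v**2.
The quadratic part v**2 is a perfect square, so there is a single (double) tangent line v = 0, i.e. y = -1. Restricting the cubic part to that line (v = 0) leaves -2*u**3 ≠ 0, so f is not divisible by v and the branch is v² ≈ 2*u**3 to lowest order — this is a cusp.
Classification: cusp.


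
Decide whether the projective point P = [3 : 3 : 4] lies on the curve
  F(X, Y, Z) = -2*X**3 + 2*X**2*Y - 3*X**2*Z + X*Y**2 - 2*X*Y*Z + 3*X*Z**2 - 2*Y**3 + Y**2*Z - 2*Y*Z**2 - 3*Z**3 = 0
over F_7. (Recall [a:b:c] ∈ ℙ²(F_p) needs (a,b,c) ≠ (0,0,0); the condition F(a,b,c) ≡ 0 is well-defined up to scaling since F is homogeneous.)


F(3,3,4) ≡ 0 (mod 7); P is on the curve.

Evaluate F(3, 3, 4) term-by-term (mod 7).
  -2*X**3 ↦ -2·27·1·1 = -54
  2*X**2*Y ↦ 2·9·3·1 = 54
  -3*X**2*Z ↦ -3·9·1·4 = -108
  X*Y**2 ↦ 1·3·9·1 = 27
  -2*X*Y*Z ↦ -2·3·3·4 = -72
  3*X*Z**2 ↦ 3·3·1·16 = 144
  -2*Y**3 ↦ -2·1·27·1 = -54
  Y**2*Z ↦ 1·1·9·4 = 36
  -2*Y*Z**2 ↦ -2·1·3·16 = -96
  -3*Z**3 ↦ -3·1·1·64 = -192
Sum: F(3, 3, 4) = (-54) + (54) + (-108) + (27) + (-72) + (144) + (-54) + (36) + (-96) + (-192) = -315.
Reducing mod 7: -315 ≡ 0 (mod 7).
Since F(a, b, c) ≡ 0 (mod 7), P lies on the curve.


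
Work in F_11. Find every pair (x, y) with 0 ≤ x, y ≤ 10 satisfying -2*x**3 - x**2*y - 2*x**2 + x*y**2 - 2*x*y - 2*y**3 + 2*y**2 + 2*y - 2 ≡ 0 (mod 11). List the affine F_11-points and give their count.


Affine F_11-points: {(0, 1), (0, 10), (1, 10), (3, 5), (4, 2), (4, 10), (5, 1), (6, 0), (6, 7), (6, 8), (8, 6), (10, 1)}; count = 12.

For each of the 121 pairs (x, y) ∈ F_11², evaluate f(x, y) mod 11. Record the zeros.
  x = 0: [0↦9, 1↦0, 2↦5, 3↦1, 4↦9, 5↦6, 6↦2, 7↦7, 8↦9, 9↦7, 10↦0]  zeros at y ∈ {1, 10}
  x = 1: [0↦5, 1↦5, 2↦10, 3↦8, 4↦9, 5↦1, 6↦5, 7↦9, 8↦1, 9↦2, 10↦0]  zeros at y ∈ {10}
  x = 2: [0↦7, 1↦3, 2↦6, 3↦4, 4↦7, 5↦3, 6↦2, 7↦3, 8↦5, 9↦7, 10↦8]  zeros at y ∈ ∅
  x = 3: [0↦3, 1↦4, 2↦3, 3↦10, 4↦2, 5↦0, 6↦3, 7↦10, 8↦9, 9↦10, 10↦1]  zeros at y ∈ {5}
  x = 4: [0↦3, 1↦7, 2↦0, 3↦3, 4↦4, 5↦2, 6↦7, 7↦7, 8↦1, 9↦10, 10↦0]  zeros at y ∈ {2, 10}
  x = 5: [0↦6, 1↦0, 2↦7, 3↦4, 4↦1, 5↦8, 6↦2, 7↦4, 8↦2, 9↦6, 10↦4]  zeros at y ∈ {1}
  x = 6: [0↦0, 1↦4, 2↦1, 3↦1, 4↦3, 5↦6, 6↦9, 7↦0, 8↦0, 9↦8, 10↦1]  zeros at y ∈ {0, 7, 8}
  x = 7: [0↦6, 1↦7, 2↦3, 3↦4, 4↦9, 5↦6, 6↦5, 7↦5, 8↦5, 9↦4, 10↦1]  zeros at y ∈ ∅
  x = 8: [0↦1, 1↦8, 2↦1, 3↦1, 4↦7, 5↦7, 6↦0, 7↦7, 8↦5, 9↦4, 10↦3]  zeros at y ∈ {6}
  x = 9: [0↦6, 1↦6, 2↦5, 3↦2, 4↦7, 5↦8, 6↦4, 7↦5, 8↦10, 9↦7, 10↦6]  zeros at y ∈ ∅
  x = 10: [0↦9, 1↦0, 2↦3, 3↦6, 4↦8, 5↦8, 6↦5, 7↦9, 8↦8, 9↦1, 10↦9]  zeros at y ∈ {1}
Collecting zeros: affine points = {(0, 1), (0, 10), (1, 10), (3, 5), (4, 2), (4, 10), (5, 1), (6, 0), (6, 7), (6, 8), (8, 6), (10, 1)}.
Total count |C(F_11)_aff| = 12.


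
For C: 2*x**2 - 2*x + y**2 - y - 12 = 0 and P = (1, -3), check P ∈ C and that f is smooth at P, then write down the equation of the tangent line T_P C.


Tangent line at P: 2*x - 7*y - 23 = 0.

Step 1: f(1, -3) = 0, so P lies on C.
Step 2: partial derivatives
  f_x(x, y) = 4*x - 2, f_y(x, y) = 2*y - 1.
  f_x(P) = 2, f_y(P) = -7 (gradient nonzero, so P is smooth).
Step 3: tangent line at P: 2·(x − 1) + -7·(y − -3) = 0.
Expanding: 2*x - 7*y - 23 = 0.


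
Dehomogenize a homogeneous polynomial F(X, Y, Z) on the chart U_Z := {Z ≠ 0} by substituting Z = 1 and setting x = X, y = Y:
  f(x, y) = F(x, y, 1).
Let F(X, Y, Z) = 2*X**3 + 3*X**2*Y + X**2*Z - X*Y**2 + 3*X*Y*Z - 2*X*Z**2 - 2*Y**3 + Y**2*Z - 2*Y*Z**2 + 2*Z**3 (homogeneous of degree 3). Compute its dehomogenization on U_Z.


f(x, y) = 2*x**3 + 3*x**2*y + x**2 - x*y**2 + 3*x*y - 2*x - 2*y**3 + y**2 - 2*y + 2

On U_Z we set Z = 1. Each monomial c·X^i·Y^j·Z^k in F becomes c·x^i·y^j·1^k = c·x^i·y^j.
Substituting Z = 1: F(X, Y, 1) = 2*x**3 + 3*x**2*y + x**2 - x*y**2 + 3*x*y - 2*x - 2*y**3 + y**2 - 2*y + 2.
Note: deg(f) ≤ deg(F) = 3; strict inequality happens when F is divisible by Z (lost terms).


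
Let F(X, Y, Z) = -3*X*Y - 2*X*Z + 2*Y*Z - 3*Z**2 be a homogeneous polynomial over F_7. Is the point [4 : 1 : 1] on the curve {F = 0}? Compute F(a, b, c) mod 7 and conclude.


F(4,1,1) ≡ 0 (mod 7); P is on the curve.

Evaluate F(4, 1, 1) term-by-term (mod 7).
  -3*X*Y ↦ -3·4·1·1 = -12
  -2*X*Z ↦ -2·4·1·1 = -8
  2*Y*Z ↦ 2·1·1·1 = 2
  -3*Z**2 ↦ -3·1·1·1 = -3
Sum: F(4, 1, 1) = (-12) + (-8) + (2) + (-3) = -21.
Reducing mod 7: -21 ≡ 0 (mod 7).
Since F(a, b, c) ≡ 0 (mod 7), P lies on the curve.


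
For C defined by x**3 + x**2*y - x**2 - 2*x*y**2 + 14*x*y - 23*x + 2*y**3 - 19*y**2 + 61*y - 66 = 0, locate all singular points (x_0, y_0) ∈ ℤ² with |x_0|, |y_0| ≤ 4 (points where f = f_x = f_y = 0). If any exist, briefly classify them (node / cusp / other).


Singular points: {(-1, 3)}; classification: node.

Compute partial derivatives:
  f_x = 3*x**2 + 2*x*y - 2*x - 2*y**2 + 14*y - 23.
  f_y = x**2 - 4*x*y + 14*x + 6*y**2 - 38*y + 61.
Scan x_0 ∈ {−4, ..., 4}. For each x_0, f_y(x_0, y) is a polynomial in y; find its integer roots y ∈ {−4, ..., 4}, then test f_x and f at those candidates.
  x = -4: f_y(-4, y) = 6*y**2 - 22*y + 21; no integer root y with |y| ≤ 4.
  x = -3: f_y(-3, y) = 6*y**2 - 26*y + 28; vanishes at y ∈ {2}. (-3, 2): f_x = 18 ≠ 0.
  x = -2: f_y(-2, y) = 6*y**2 - 30*y + 37; no integer root y with |y| ≤ 4.
  x = -1: f_y(-1, y) = 6*y**2 - 34*y + 48; vanishes at y ∈ {3}. (-1, 3): f_x = 0, f = 0 — SINGULAR.
  x = 0: f_y(0, y) = 6*y**2 - 38*y + 61; no integer root y with |y| ≤ 4.
  x = 1: f_y(1, y) = 6*y**2 - 42*y + 76; no integer root y with |y| ≤ 4.
  x = 2: f_y(2, y) = 6*y**2 - 46*y + 93; no integer root y with |y| ≤ 4.
  x = 3: f_y(3, y) = 6*y**2 - 50*y + 112; no integer root y with |y| ≤ 4.
  x = 4: f_y(4, y) = 6*y**2 - 54*y + 133; no integer root y with |y| ≤ 4.
Only singular point on the grid: (-1, 3).
Classify: substitute x = -1 + u, y = 3 + v and expand: f = u**3 + u**2*v - u**2 - 2*u*v**2 + 2*v**3 + v**2.
No constant or linear terms (consistent with a singular point). Quadratic part: -u**2 + v**2. Cubic part: u**3 + u**2*v - 2*u*v**2 + 2*v**3.
The quadratic part v**2 - u**2 = (v − u)(v + u) splits into two distinct linear factors, so there are two distinct tangent lines y − 3 = ±(x − -1) — this is a node (ordinary double point).
Classification: node.


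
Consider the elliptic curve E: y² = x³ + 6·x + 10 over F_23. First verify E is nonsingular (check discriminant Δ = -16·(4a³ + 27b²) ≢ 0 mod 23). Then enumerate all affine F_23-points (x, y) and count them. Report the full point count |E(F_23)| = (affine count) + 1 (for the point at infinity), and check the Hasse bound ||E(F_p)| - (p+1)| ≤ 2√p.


Affine points = {(3, 3), (3, 20), (4, 11), (4, 12), (5, 2), (5, 21), (6, 3), (6, 20), (7, 2), (7, 21), (8, 8), (8, 15), (10, 9), (10, 14), (11, 2), (11, 21), (12, 4), (12, 19), (13, 10), (13, 13), (14, 3), (14, 20), (15, 5), (15, 18), (16, 4), (16, 19), (18, 4), (18, 19), (21, 6), (21, 17), (22, 7), (22, 16)}; affine count = 32; |E(F_23)| = 33.

Discriminant check: Δ ∝ 4a³ + 27b² = 4·6³ + 27·10² = 4·216 + 27·100 ≡ 22 (mod 23). Nonzero ⇒ E is nonsingular.
For each x ∈ F_23, compute rhs = x³ + 6·x + 10 mod 23, then count y ∈ F_23 with y² ≡ rhs.
  x = 0: rhs = 10, matching y values: none (0 points).
  x = 1: rhs = 17, matching y values: none (0 points).
  x = 2: rhs = 7, matching y values: none (0 points).
  x = 3: rhs = 9, matching y values: 3, 20 (2 points).
  x = 4: rhs = 6, matching y values: 11, 12 (2 points).
  x = 5: rhs = 4, matching y values: 2, 21 (2 points).
  x = 6: rhs = 9, matching y values: 3, 20 (2 points).
  x = 7: rhs = 4, matching y values: 2, 21 (2 points).
  x = 8: rhs = 18, matching y values: 8, 15 (2 points).
  x = 9: rhs = 11, matching y values: none (0 points).
  x = 10: rhs = 12, matching y values: 9, 14 (2 points).
  x = 11: rhs = 4, matching y values: 2, 21 (2 points).
  x = 12: rhs = 16, matching y values: 4, 19 (2 points).
  x = 13: rhs = 8, matching y values: 10, 13 (2 points).
  x = 14: rhs = 9, matching y values: 3, 20 (2 points).
  x = 15: rhs = 2, matching y values: 5, 18 (2 points).
  x = 16: rhs = 16, matching y values: 4, 19 (2 points).
  x = 17: rhs = 11, matching y values: none (0 points).
  x = 18: rhs = 16, matching y values: 4, 19 (2 points).
  x = 19: rhs = 14, matching y values: none (0 points).
  x = 20: rhs = 11, matching y values: none (0 points).
  x = 21: rhs = 13, matching y values: 6, 17 (2 points).
  x = 22: rhs = 3, matching y values: 7, 16 (2 points).
Total affine count: 32.
Full point count |E(F_23)| = 32 + 1 = 33.
Hasse bound: |33 − (23+1)| = |9| = 9 ≤ 2√23 ≈ 9.5917 ✓.


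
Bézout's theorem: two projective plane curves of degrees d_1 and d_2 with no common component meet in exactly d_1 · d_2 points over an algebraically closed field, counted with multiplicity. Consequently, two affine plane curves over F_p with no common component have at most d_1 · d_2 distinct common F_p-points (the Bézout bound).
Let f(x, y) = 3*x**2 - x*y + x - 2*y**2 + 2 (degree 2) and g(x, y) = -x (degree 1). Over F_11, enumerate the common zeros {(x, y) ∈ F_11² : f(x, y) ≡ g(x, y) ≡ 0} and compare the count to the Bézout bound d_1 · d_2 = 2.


Common zeros: {(0, 1), (0, 10)}; count = 2; Bézout bound = 2.

deg(f) = 2, deg(g) = 1, so Bézout bound = 2.
Scan x ∈ F_11. For each x, list the y ∈ F_11 with f(x, y) ≡ 0 and those with g(x, y) ≡ 0 (mod 11); the common zeros in that column are the intersection.
  x = 0: f ≡ 0 at y ∈ {1, 10}; g ≡ 0 at y ∈ {0, 1, 2, 3, 4, 5, 6, 7, 8, 9, 10}; common: {1, 10}.
  x = 1: f ≡ 0 at y ∈ {7, 9}; g ≡ 0 at y ∈ ∅; common: ∅.
  x = 2: f ≡ 0 at y ∈ {5}; g ≡ 0 at y ∈ ∅; common: ∅.
  x = 3: f ≡ 0 at y ∈ {5, 10}; g ≡ 0 at y ∈ ∅; common: ∅.
  x = 4: f ≡ 0 at y ∈ ∅; g ≡ 0 at y ∈ ∅; common: ∅.
  x = 5: f ≡ 0 at y ∈ ∅; g ≡ 0 at y ∈ ∅; common: ∅.
  x = 6: f ≡ 0 at y ∈ ∅; g ≡ 0 at y ∈ ∅; common: ∅.
  x = 7: f ≡ 0 at y ∈ ∅; g ≡ 0 at y ∈ ∅; common: ∅.
  x = 8: f ≡ 0 at y ∈ ∅; g ≡ 0 at y ∈ ∅; common: ∅.
  x = 9: f ≡ 0 at y ∈ {3, 9}; g ≡ 0 at y ∈ ∅; common: ∅.
  x = 10: f ≡ 0 at y ∈ {3}; g ≡ 0 at y ∈ ∅; common: ∅.
Collecting: common zeros = {(0, 1), (0, 10)}, so the count is 2.
Comparison with the Bézout bound: 2 ≤ 2 = deg(f)·deg(g), as expected for curves with no common component (the bound is attained).


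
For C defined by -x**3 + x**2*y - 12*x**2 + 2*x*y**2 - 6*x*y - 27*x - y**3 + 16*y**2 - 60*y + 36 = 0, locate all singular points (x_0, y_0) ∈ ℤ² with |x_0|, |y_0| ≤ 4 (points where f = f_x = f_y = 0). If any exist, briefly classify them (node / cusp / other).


Singular points: {(-3, 3)}; classification: cusp.

Compute partial derivatives:
  f_x = -3*x**2 + 2*x*y - 24*x + 2*y**2 - 6*y - 27.
  f_y = x**2 + 4*x*y - 6*x - 3*y**2 + 32*y - 60.
Scan x_0 ∈ {−4, ..., 4}. For each x_0, f_y(x_0, y) is a polynomial in y; find its integer roots y ∈ {−4, ..., 4}, then test f_x and f at those candidates.
  x = -4: f_y(-4, y) = -3*y**2 + 16*y - 20; vanishes at y ∈ {2}. (-4, 2): f_x = 1 ≠ 0.
  x = -3: f_y(-3, y) = -3*y**2 + 20*y - 33; vanishes at y ∈ {3}. (-3, 3): f_x = 0, f = 0 — SINGULAR.
  x = -2: f_y(-2, y) = -3*y**2 + 24*y - 44; no integer root y with |y| ≤ 4.
  x = -1: f_y(-1, y) = -3*y**2 + 28*y - 53; no integer root y with |y| ≤ 4.
  x = 0: f_y(0, y) = -3*y**2 + 32*y - 60; no integer root y with |y| ≤ 4.
  x = 1: f_y(1, y) = -3*y**2 + 36*y - 65; no integer root y with |y| ≤ 4.
  x = 2: f_y(2, y) = -3*y**2 + 40*y - 68; vanishes at y ∈ {2}. (2, 2): f_x = -83 ≠ 0.
  x = 3: f_y(3, y) = -3*y**2 + 44*y - 69; no integer root y with |y| ≤ 4.
  x = 4: f_y(4, y) = -3*y**2 + 48*y - 68; no integer root y with |y| ≤ 4.
Only singular point on the grid: (-3, 3).
Classify: substitute x = -3 + u, y = 3 + v and expand: f = -u**3 + u**2*v + 2*u*v**2 - v**3 + v**2.
No constant or linear terms (consistent with a singular point). Quadratic part: v**2. Cubic part: -u**3 + u**2*v + 2*u*v**2 - v**3.
The quadratic part v**2 is a perfect square, so there is a single (double) tangent line v = 0, i.e. y = 3. Restricting the cubic part to that line (v = 0) leaves -u**3 ≠ 0, so f is not divisible by v and the branch is v² ≈ u**3 to lowest order — this is a cusp.
Classification: cusp.


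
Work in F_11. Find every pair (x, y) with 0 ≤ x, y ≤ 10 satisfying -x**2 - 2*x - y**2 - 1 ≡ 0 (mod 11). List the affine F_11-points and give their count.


Affine F_11-points: {(10, 0)}; count = 1.

For each of the 121 pairs (x, y) ∈ F_11², evaluate f(x, y) mod 11. Record the zeros.
  x = 0: [0↦10, 1↦9, 2↦6, 3↦1, 4↦5, 5↦7, 6↦7, 7↦5, 8↦1, 9↦6, 10↦9]  zeros at y ∈ ∅
  x = 1: [0↦7, 1↦6, 2↦3, 3↦9, 4↦2, 5↦4, 6↦4, 7↦2, 8↦9, 9↦3, 10↦6]  zeros at y ∈ ∅
  x = 2: [0↦2, 1↦1, 2↦9, 3↦4, 4↦8, 5↦10, 6↦10, 7↦8, 8↦4, 9↦9, 10↦1]  zeros at y ∈ ∅
  x = 3: [0↦6, 1↦5, 2↦2, 3↦8, 4↦1, 5↦3, 6↦3, 7↦1, 8↦8, 9↦2, 10↦5]  zeros at y ∈ ∅
  x = 4: [0↦8, 1↦7, 2↦4, 3↦10, 4↦3, 5↦5, 6↦5, 7↦3, 8↦10, 9↦4, 10↦7]  zeros at y ∈ ∅
  x = 5: [0↦8, 1↦7, 2↦4, 3↦10, 4↦3, 5↦5, 6↦5, 7↦3, 8↦10, 9↦4, 10↦7]  zeros at y ∈ ∅
  x = 6: [0↦6, 1↦5, 2↦2, 3↦8, 4↦1, 5↦3, 6↦3, 7↦1, 8↦8, 9↦2, 10↦5]  zeros at y ∈ ∅
  x = 7: [0↦2, 1↦1, 2↦9, 3↦4, 4↦8, 5↦10, 6↦10, 7↦8, 8↦4, 9↦9, 10↦1]  zeros at y ∈ ∅
  x = 8: [0↦7, 1↦6, 2↦3, 3↦9, 4↦2, 5↦4, 6↦4, 7↦2, 8↦9, 9↦3, 10↦6]  zeros at y ∈ ∅
  x = 9: [0↦10, 1↦9, 2↦6, 3↦1, 4↦5, 5↦7, 6↦7, 7↦5, 8↦1, 9↦6, 10↦9]  zeros at y ∈ ∅
  x = 10: [0↦0, 1↦10, 2↦7, 3↦2, 4↦6, 5↦8, 6↦8, 7↦6, 8↦2, 9↦7, 10↦10]  zeros at y ∈ {0}
Collecting zeros: affine points = {(10, 0)}.
Total count |C(F_11)_aff| = 1.


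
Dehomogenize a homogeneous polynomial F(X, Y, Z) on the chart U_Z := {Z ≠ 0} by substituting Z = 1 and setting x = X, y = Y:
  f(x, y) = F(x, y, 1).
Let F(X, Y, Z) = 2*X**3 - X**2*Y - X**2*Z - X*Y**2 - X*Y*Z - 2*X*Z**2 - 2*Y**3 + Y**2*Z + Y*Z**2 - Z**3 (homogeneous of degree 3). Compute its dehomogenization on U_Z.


f(x, y) = 2*x**3 - x**2*y - x**2 - x*y**2 - x*y - 2*x - 2*y**3 + y**2 + y - 1

On U_Z we set Z = 1. Each monomial c·X^i·Y^j·Z^k in F becomes c·x^i·y^j·1^k = c·x^i·y^j.
Substituting Z = 1: F(X, Y, 1) = 2*x**3 - x**2*y - x**2 - x*y**2 - x*y - 2*x - 2*y**3 + y**2 + y - 1.
Note: deg(f) ≤ deg(F) = 3; strict inequality happens when F is divisible by Z (lost terms).


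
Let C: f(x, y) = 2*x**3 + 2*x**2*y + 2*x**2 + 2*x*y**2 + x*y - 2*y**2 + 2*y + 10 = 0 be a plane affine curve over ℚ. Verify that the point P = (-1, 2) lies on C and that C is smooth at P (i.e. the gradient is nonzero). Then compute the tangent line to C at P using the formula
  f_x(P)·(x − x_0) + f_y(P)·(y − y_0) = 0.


Tangent line at P: 4*x - 13*y + 30 = 0.

Step 1: f(-1, 2) = 0, so P lies on C.
Step 2: partial derivatives
  f_x(x, y) = 6*x**2 + 4*x*y + 4*x + 2*y**2 + y, f_y(x, y) = 2*x**2 + 4*x*y + x - 4*y + 2.
  f_x(P) = 4, f_y(P) = -13 (gradient nonzero, so P is smooth).
Step 3: tangent line at P: 4·(x − -1) + -13·(y − 2) = 0.
Expanding: 4*x - 13*y + 30 = 0.


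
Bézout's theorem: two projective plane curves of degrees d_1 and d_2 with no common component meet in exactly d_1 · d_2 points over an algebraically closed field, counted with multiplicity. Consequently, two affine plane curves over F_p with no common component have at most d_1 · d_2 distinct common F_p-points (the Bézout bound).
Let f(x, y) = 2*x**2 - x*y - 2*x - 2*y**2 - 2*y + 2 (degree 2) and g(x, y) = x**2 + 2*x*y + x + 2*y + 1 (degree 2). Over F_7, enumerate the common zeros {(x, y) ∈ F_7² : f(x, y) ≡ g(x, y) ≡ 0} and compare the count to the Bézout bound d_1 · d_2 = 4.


Common zeros: {(3, 1)}; count = 1; Bézout bound = 4.

deg(f) = 2, deg(g) = 2, so Bézout bound = 4.
Scan x ∈ F_7. For each x, list the y ∈ F_7 with f(x, y) ≡ 0 and those with g(x, y) ≡ 0 (mod 7); the common zeros in that column are the intersection.
  x = 0: f ≡ 0 at y ∈ ∅; g ≡ 0 at y ∈ {3}; common: ∅.
  x = 1: f ≡ 0 at y ∈ {4, 5}; g ≡ 0 at y ∈ {1}; common: ∅.
  x = 2: f ≡ 0 at y ∈ {1, 4}; g ≡ 0 at y ∈ {0}; common: ∅.
  x = 3: f ≡ 0 at y ∈ {0, 1}; g ≡ 0 at y ∈ {1}; common: {1}.
  x = 4: f ≡ 0 at y ∈ ∅; g ≡ 0 at y ∈ {0}; common: ∅.
  x = 5: f ≡ 0 at y ∈ {0}; g ≡ 0 at y ∈ {5}; common: ∅.
  x = 6: f ≡ 0 at y ∈ {5}; g ≡ 0 at y ∈ ∅; common: ∅.
Collecting: common zeros = {(3, 1)}, so the count is 1.
Comparison with the Bézout bound: 1 ≤ 4 = deg(f)·deg(g), as expected for curves with no common component (the affine F_7-count falls short of the bound because intersections may lie at infinity, over extension fields, or carry multiplicity).


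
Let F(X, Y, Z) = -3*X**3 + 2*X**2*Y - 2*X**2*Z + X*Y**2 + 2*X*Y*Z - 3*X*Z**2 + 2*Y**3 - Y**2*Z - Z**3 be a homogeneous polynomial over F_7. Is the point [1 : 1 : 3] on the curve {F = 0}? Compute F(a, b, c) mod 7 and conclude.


F(1,1,3) ≡ 1 (mod 7); P is NOT on the curve.

Evaluate F(1, 1, 3) term-by-term (mod 7).
  -3*X**3 ↦ -3·1·1·1 = -3
  2*X**2*Y ↦ 2·1·1·1 = 2
  -2*X**2*Z ↦ -2·1·1·3 = -6
  X*Y**2 ↦ 1·1·1·1 = 1
  2*X*Y*Z ↦ 2·1·1·3 = 6
  -3*X*Z**2 ↦ -3·1·1·9 = -27
  2*Y**3 ↦ 2·1·1·1 = 2
  -Y**2*Z ↦ -1·1·1·3 = -3
  -Z**3 ↦ -1·1·1·27 = -27
Sum: F(1, 1, 3) = (-3) + (2) + (-6) + (1) + (6) + (-27) + (2) + (-3) + (-27) = -55.
Reducing mod 7: -55 ≡ 1 (mod 7).
Since F(a, b, c) ≡ 1 ≠ 0 (mod 7), P does NOT lie on the curve.


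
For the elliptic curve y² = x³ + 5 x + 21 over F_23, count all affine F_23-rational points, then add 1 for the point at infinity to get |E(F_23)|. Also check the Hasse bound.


Affine points = {(1, 2), (1, 21), (2, 4), (2, 19), (4, 6), (4, 17), (7, 10), (7, 13), (9, 6), (9, 17), (10, 6), (10, 17), (11, 2), (11, 21), (13, 11), (13, 12), (14, 11), (14, 12), (18, 3), (18, 20), (19, 11), (19, 12), (20, 5), (20, 18), (21, 7), (21, 16)}; affine count = 26; |E(F_23)| = 27.

Discriminant check: Δ ∝ 4a³ + 27b² = 4·5³ + 27·21² = 4·125 + 27·441 ≡ 10 (mod 23). Nonzero ⇒ E is nonsingular.
For each x ∈ F_23, compute rhs = x³ + 5·x + 21 mod 23, then count y ∈ F_23 with y² ≡ rhs.
  x = 0: rhs = 21, matching y values: none (0 points).
  x = 1: rhs = 4, matching y values: 2, 21 (2 points).
  x = 2: rhs = 16, matching y values: 4, 19 (2 points).
  x = 3: rhs = 17, matching y values: none (0 points).
  x = 4: rhs = 13, matching y values: 6, 17 (2 points).
  x = 5: rhs = 10, matching y values: none (0 points).
  x = 6: rhs = 14, matching y values: none (0 points).
  x = 7: rhs = 8, matching y values: 10, 13 (2 points).
  x = 8: rhs = 21, matching y values: none (0 points).
  x = 9: rhs = 13, matching y values: 6, 17 (2 points).
  x = 10: rhs = 13, matching y values: 6, 17 (2 points).
  x = 11: rhs = 4, matching y values: 2, 21 (2 points).
  x = 12: rhs = 15, matching y values: none (0 points).
  x = 13: rhs = 6, matching y values: 11, 12 (2 points).
  x = 14: rhs = 6, matching y values: 11, 12 (2 points).
  x = 15: rhs = 21, matching y values: none (0 points).
  x = 16: rhs = 11, matching y values: none (0 points).
  x = 17: rhs = 5, matching y values: none (0 points).
  x = 18: rhs = 9, matching y values: 3, 20 (2 points).
  x = 19: rhs = 6, matching y values: 11, 12 (2 points).
  x = 20: rhs = 2, matching y values: 5, 18 (2 points).
  x = 21: rhs = 3, matching y values: 7, 16 (2 points).
  x = 22: rhs = 15, matching y values: none (0 points).
Total affine count: 26.
Full point count |E(F_23)| = 26 + 1 = 27.
Hasse bound: |27 − (23+1)| = |3| = 3 ≤ 2√23 ≈ 9.5917 ✓.


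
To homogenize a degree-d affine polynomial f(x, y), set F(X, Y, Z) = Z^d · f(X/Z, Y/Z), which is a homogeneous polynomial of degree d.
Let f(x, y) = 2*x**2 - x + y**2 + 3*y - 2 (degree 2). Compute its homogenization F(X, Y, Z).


F(X, Y, Z) = 2*X**2 - X*Z + Y**2 + 3*Y*Z - 2*Z**2

deg(f) = 2.
Substitute x = X/Z, y = Y/Z into f, then multiply by Z^2.
  monomial 2·x^2·y^0 ↦ 2·X^2·Y^0·Z^0.
  monomial -1·x^1·y^0 ↦ -1·X^1·Y^0·Z^1.
  monomial 1·x^0·y^2 ↦ 1·X^0·Y^2·Z^0.
  monomial 3·x^0·y^1 ↦ 3·X^0·Y^1·Z^1.
  monomial -2·x^0·y^0 ↦ -2·X^0·Y^0·Z^2.
Collecting: F(X, Y, Z) = 2*X**2 - X*Z + Y**2 + 3*Y*Z - 2*Z**2.


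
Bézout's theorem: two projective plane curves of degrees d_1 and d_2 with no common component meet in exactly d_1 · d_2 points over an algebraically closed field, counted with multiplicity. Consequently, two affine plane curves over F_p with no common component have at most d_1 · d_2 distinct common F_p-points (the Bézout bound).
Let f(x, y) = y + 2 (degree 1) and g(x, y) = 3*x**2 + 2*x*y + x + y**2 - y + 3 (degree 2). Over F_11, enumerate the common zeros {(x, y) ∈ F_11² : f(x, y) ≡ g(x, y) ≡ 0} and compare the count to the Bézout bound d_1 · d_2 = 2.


Common zeros: {(6, 9)}; count = 1; Bézout bound = 2.

deg(f) = 1, deg(g) = 2, so Bézout bound = 2.
Scan x ∈ F_11. For each x, list the y ∈ F_11 with f(x, y) ≡ 0 and those with g(x, y) ≡ 0 (mod 11); the common zeros in that column are the intersection.
  x = 0: f ≡ 0 at y ∈ {9}; g ≡ 0 at y ∈ {6}; common: ∅.
  x = 1: f ≡ 0 at y ∈ {9}; g ≡ 0 at y ∈ ∅; common: ∅.
  x = 2: f ≡ 0 at y ∈ {9}; g ≡ 0 at y ∈ ∅; common: ∅.
  x = 3: f ≡ 0 at y ∈ {9}; g ≡ 0 at y ∈ {0, 6}; common: ∅.
  x = 4: f ≡ 0 at y ∈ {9}; g ≡ 0 at y ∈ {0, 4}; common: ∅.
  x = 5: f ≡ 0 at y ∈ {9}; g ≡ 0 at y ∈ ∅; common: ∅.
  x = 6: f ≡ 0 at y ∈ {9}; g ≡ 0 at y ∈ {2, 9}; common: {9}.
  x = 7: f ≡ 0 at y ∈ {9}; g ≡ 0 at y ∈ {2, 7}; common: ∅.
  x = 8: f ≡ 0 at y ∈ {9}; g ≡ 0 at y ∈ ∅; common: ∅.
  x = 9: f ≡ 0 at y ∈ {9}; g ≡ 0 at y ∈ ∅; common: ∅.
  x = 10: f ≡ 0 at y ∈ {9}; g ≡ 0 at y ∈ {7}; common: ∅.
Collecting: common zeros = {(6, 9)}, so the count is 1.
Comparison with the Bézout bound: 1 ≤ 2 = deg(f)·deg(g), as expected for curves with no common component (the affine F_11-count falls short of the bound because intersections may lie at infinity, over extension fields, or carry multiplicity).


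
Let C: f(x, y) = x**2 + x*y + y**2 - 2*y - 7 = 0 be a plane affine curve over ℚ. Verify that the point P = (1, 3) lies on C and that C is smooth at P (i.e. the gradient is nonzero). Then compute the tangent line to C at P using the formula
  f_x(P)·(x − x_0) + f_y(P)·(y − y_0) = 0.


Tangent line at P: 5*x + 5*y - 20 = 0.

Step 1: f(1, 3) = 0, so P lies on C.
Step 2: partial derivatives
  f_x(x, y) = 2*x + y, f_y(x, y) = x + 2*y - 2.
  f_x(P) = 5, f_y(P) = 5 (gradient nonzero, so P is smooth).
Step 3: tangent line at P: 5·(x − 1) + 5·(y − 3) = 0.
Expanding: 5*x + 5*y - 20 = 0.


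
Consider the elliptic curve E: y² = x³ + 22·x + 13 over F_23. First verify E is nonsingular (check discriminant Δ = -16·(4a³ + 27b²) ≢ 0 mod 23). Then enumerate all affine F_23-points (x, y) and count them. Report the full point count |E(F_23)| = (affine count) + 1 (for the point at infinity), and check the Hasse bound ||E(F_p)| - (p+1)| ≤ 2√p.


Affine points = {(0, 6), (0, 17), (1, 6), (1, 17), (4, 2), (4, 21), (5, 8), (5, 15), (6, 4), (6, 19), (7, 2), (7, 21), (12, 2), (12, 21), (13, 9), (13, 14), (14, 11), (14, 12), (18, 10), (18, 13), (20, 9), (20, 14), (22, 6), (22, 17)}; affine count = 24; |E(F_23)| = 25.

Discriminant check: Δ ∝ 4a³ + 27b² = 4·22³ + 27·13² = 4·10648 + 27·169 ≡ 5 (mod 23). Nonzero ⇒ E is nonsingular.
For each x ∈ F_23, compute rhs = x³ + 22·x + 13 mod 23, then count y ∈ F_23 with y² ≡ rhs.
  x = 0: rhs = 13, matching y values: 6, 17 (2 points).
  x = 1: rhs = 13, matching y values: 6, 17 (2 points).
  x = 2: rhs = 19, matching y values: none (0 points).
  x = 3: rhs = 14, matching y values: none (0 points).
  x = 4: rhs = 4, matching y values: 2, 21 (2 points).
  x = 5: rhs = 18, matching y values: 8, 15 (2 points).
  x = 6: rhs = 16, matching y values: 4, 19 (2 points).
  x = 7: rhs = 4, matching y values: 2, 21 (2 points).
  x = 8: rhs = 11, matching y values: none (0 points).
  x = 9: rhs = 20, matching y values: none (0 points).
  x = 10: rhs = 14, matching y values: none (0 points).
  x = 11: rhs = 22, matching y values: none (0 points).
  x = 12: rhs = 4, matching y values: 2, 21 (2 points).
  x = 13: rhs = 12, matching y values: 9, 14 (2 points).
  x = 14: rhs = 6, matching y values: 11, 12 (2 points).
  x = 15: rhs = 15, matching y values: none (0 points).
  x = 16: rhs = 22, matching y values: none (0 points).
  x = 17: rhs = 10, matching y values: none (0 points).
  x = 18: rhs = 8, matching y values: 10, 13 (2 points).
  x = 19: rhs = 22, matching y values: none (0 points).
  x = 20: rhs = 12, matching y values: 9, 14 (2 points).
  x = 21: rhs = 7, matching y values: none (0 points).
  x = 22: rhs = 13, matching y values: 6, 17 (2 points).
Total affine count: 24.
Full point count |E(F_23)| = 24 + 1 = 25.
Hasse bound: |25 − (23+1)| = |1| = 1 ≤ 2√23 ≈ 9.5917 ✓.


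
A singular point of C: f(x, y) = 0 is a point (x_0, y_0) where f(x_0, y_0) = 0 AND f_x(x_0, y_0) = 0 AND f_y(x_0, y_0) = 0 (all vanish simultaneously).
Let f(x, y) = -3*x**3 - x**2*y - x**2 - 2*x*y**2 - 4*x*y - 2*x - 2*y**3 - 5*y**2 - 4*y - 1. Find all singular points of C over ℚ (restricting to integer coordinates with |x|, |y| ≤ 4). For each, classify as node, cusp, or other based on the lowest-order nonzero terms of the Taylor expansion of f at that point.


Singular points: {(0, -1)}; classification: cusp.

Compute partial derivatives:
  f_x = -9*x**2 - 2*x*y - 2*x - 2*y**2 - 4*y - 2.
  f_y = -x**2 - 4*x*y - 4*x - 6*y**2 - 10*y - 4.
Scan x_0 ∈ {−4, ..., 4}. For each x_0, f_y(x_0, y) is a polynomial in y; find its integer roots y ∈ {−4, ..., 4}, then test f_x and f at those candidates.
  x = -4: f_y(-4, y) = -6*y**2 + 6*y - 4; no integer root y with |y| ≤ 4.
  x = -3: f_y(-3, y) = -6*y**2 + 2*y - 1; no integer root y with |y| ≤ 4.
  x = -2: f_y(-2, y) = -6*y**2 - 2*y; vanishes at y ∈ {0}. (-2, 0): f_x = -34 ≠ 0.
  x = -1: f_y(-1, y) = -6*y**2 - 6*y - 1; no integer root y with |y| ≤ 4.
  x = 0: f_y(0, y) = -6*y**2 - 10*y - 4; vanishes at y ∈ {-1}. (0, -1): f_x = 0, f = 0 — SINGULAR.
  x = 1: f_y(1, y) = -6*y**2 - 14*y - 9; no integer root y with |y| ≤ 4.
  x = 2: f_y(2, y) = -6*y**2 - 18*y - 16; no integer root y with |y| ≤ 4.
  x = 3: f_y(3, y) = -6*y**2 - 22*y - 25; no integer root y with |y| ≤ 4.
  x = 4: f_y(4, y) = -6*y**2 - 26*y - 36; no integer root y with |y| ≤ 4.
Only singular point on the grid: (0, -1).
Classify: substitute x = 0 + u, y = -1 + v and expand: f = -3*u**3 - u**2*v - 2*u*v**2 - 2*v**3 + v**2.
No constant or linear terms (consistent with a singular point). Quadratic part: v**2. Cubic part: -3*u**3 - u**2*v - 2*u*v**2 - 2*v**3.
The quadratic part v**2 is a perfect square, so there is a single (double) tangent line v = 0, i.e. y = -1. Restricting the cubic part to that line (v = 0) leaves -3*u**3 ≠ 0, so f is not divisible by v and the branch is v² ≈ 3*u**3 to lowest order — this is a cusp.
Classification: cusp.


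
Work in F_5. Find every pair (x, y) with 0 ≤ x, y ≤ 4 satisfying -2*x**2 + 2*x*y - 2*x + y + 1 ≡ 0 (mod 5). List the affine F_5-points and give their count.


Affine F_5-points: {(0, 4), (1, 1), (3, 4), (4, 1)}; count = 4.

For each of the 25 pairs (x, y) ∈ F_5², evaluate f(x, y) mod 5. Record the zeros.
  x = 0: [0↦1, 1↦2, 2↦3, 3↦4, 4↦0]  zeros at y ∈ {4}
  x = 1: [0↦2, 1↦0, 2↦3, 3↦1, 4↦4]  zeros at y ∈ {1}
  x = 2: [0↦4, 1↦4, 2↦4, 3↦4, 4↦4]  zeros at y ∈ ∅
  x = 3: [0↦2, 1↦4, 2↦1, 3↦3, 4↦0]  zeros at y ∈ {4}
  x = 4: [0↦1, 1↦0, 2↦4, 3↦3, 4↦2]  zeros at y ∈ {1}
Collecting zeros: affine points = {(0, 4), (1, 1), (3, 4), (4, 1)}.
Total count |C(F_5)_aff| = 4.


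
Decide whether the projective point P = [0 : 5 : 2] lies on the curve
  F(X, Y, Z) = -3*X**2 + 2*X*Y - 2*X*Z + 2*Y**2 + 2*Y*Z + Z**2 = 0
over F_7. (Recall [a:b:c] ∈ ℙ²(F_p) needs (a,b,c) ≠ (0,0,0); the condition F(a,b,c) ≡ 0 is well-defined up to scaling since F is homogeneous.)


F(0,5,2) ≡ 4 (mod 7); P is NOT on the curve.

Evaluate F(0, 5, 2) term-by-term (mod 7).
  -3*X**2 ↦ -3·0·1·1 = 0
  2*X*Y ↦ 2·0·5·1 = 0
  -2*X*Z ↦ -2·0·1·2 = 0
  2*Y**2 ↦ 2·1·25·1 = 50
  2*Y*Z ↦ 2·1·5·2 = 20
  Z**2 ↦ 1·1·1·4 = 4
Sum: F(0, 5, 2) = (0) + (0) + (0) + (50) + (20) + (4) = 74.
Reducing mod 7: 74 ≡ 4 (mod 7).
Since F(a, b, c) ≡ 4 ≠ 0 (mod 7), P does NOT lie on the curve.


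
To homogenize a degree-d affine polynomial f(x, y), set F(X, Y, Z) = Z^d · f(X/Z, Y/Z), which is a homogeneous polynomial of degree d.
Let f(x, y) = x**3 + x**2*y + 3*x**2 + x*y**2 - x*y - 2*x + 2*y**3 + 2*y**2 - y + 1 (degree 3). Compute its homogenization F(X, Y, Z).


F(X, Y, Z) = X**3 + X**2*Y + 3*X**2*Z + X*Y**2 - X*Y*Z - 2*X*Z**2 + 2*Y**3 + 2*Y**2*Z - Y*Z**2 + Z**3

deg(f) = 3.
Substitute x = X/Z, y = Y/Z into f, then multiply by Z^3.
  monomial 1·x^3·y^0 ↦ 1·X^3·Y^0·Z^0.
  monomial 1·x^2·y^1 ↦ 1·X^2·Y^1·Z^0.
  monomial 3·x^2·y^0 ↦ 3·X^2·Y^0·Z^1.
  monomial 1·x^1·y^2 ↦ 1·X^1·Y^2·Z^0.
  monomial -1·x^1·y^1 ↦ -1·X^1·Y^1·Z^1.
  monomial -2·x^1·y^0 ↦ -2·X^1·Y^0·Z^2.
  monomial 2·x^0·y^3 ↦ 2·X^0·Y^3·Z^0.
  monomial 2·x^0·y^2 ↦ 2·X^0·Y^2·Z^1.
  monomial -1·x^0·y^1 ↦ -1·X^0·Y^1·Z^2.
  monomial 1·x^0·y^0 ↦ 1·X^0·Y^0·Z^3.
Collecting: F(X, Y, Z) = X**3 + X**2*Y + 3*X**2*Z + X*Y**2 - X*Y*Z - 2*X*Z**2 + 2*Y**3 + 2*Y**2*Z - Y*Z**2 + Z**3.


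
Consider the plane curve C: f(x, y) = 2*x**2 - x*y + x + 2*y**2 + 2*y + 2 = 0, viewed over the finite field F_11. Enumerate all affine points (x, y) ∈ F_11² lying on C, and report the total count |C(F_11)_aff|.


Affine F_11-points: {(1, 7), (1, 9), (2, 4), (2, 7), (3, 8), (3, 9), (5, 3), (5, 4), (6, 5), (6, 8), (7, 3), (7, 5)}; count = 12.

For each of the 121 pairs (x, y) ∈ F_11², evaluate f(x, y) mod 11. Record the zeros.
  x = 0: [0↦2, 1↦6, 2↦3, 3↦4, 4↦9, 5↦7, 6↦9, 7↦4, 8↦3, 9↦6, 10↦2]  zeros at y ∈ ∅
  x = 1: [0↦5, 1↦8, 2↦4, 3↦4, 4↦8, 5↦5, 6↦6, 7↦0, 8↦9, 9↦0, 10↦6]  zeros at y ∈ {7, 9}
  x = 2: [0↦1, 1↦3, 2↦9, 3↦8, 4↦0, 5↦7, 6↦7, 7↦0, 8↦8, 9↦9, 10↦3]  zeros at y ∈ {4, 7}
  x = 3: [0↦1, 1↦2, 2↦7, 3↦5, 4↦7, 5↦2, 6↦1, 7↦4, 8↦0, 9↦0, 10↦4]  zeros at y ∈ {8, 9}
  x = 4: [0↦5, 1↦5, 2↦9, 3↦6, 4↦7, 5↦1, 6↦10, 7↦1, 8↦7, 9↦6, 10↦9]  zeros at y ∈ ∅
  x = 5: [0↦2, 1↦1, 2↦4, 3↦0, 4↦0, 5↦4, 6↦1, 7↦2, 8↦7, 9↦5, 10↦7]  zeros at y ∈ {3, 4}
  x = 6: [0↦3, 1↦1, 2↦3, 3↦9, 4↦8, 5↦0, 6↦7, 7↦7, 8↦0, 9↦8, 10↦9]  zeros at y ∈ {5, 8}
  x = 7: [0↦8, 1↦5, 2↦6, 3↦0, 4↦9, 5↦0, 6↦6, 7↦5, 8↦8, 9↦4, 10↦4]  zeros at y ∈ {3, 5}
  x = 8: [0↦6, 1↦2, 2↦2, 3↦6, 4↦3, 5↦4, 6↦9, 7↦7, 8↦9, 9↦4, 10↦3]  zeros at y ∈ ∅
  x = 9: [0↦8, 1↦3, 2↦2, 3↦5, 4↦1, 5↦1, 6↦5, 7↦2, 8↦3, 9↦8, 10↦6]  zeros at y ∈ ∅
  x = 10: [0↦3, 1↦8, 2↦6, 3↦8, 4↦3, 5↦2, 6↦5, 7↦1, 8↦1, 9↦5, 10↦2]  zeros at y ∈ ∅
Collecting zeros: affine points = {(1, 7), (1, 9), (2, 4), (2, 7), (3, 8), (3, 9), (5, 3), (5, 4), (6, 5), (6, 8), (7, 3), (7, 5)}.
Total count |C(F_11)_aff| = 12.
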